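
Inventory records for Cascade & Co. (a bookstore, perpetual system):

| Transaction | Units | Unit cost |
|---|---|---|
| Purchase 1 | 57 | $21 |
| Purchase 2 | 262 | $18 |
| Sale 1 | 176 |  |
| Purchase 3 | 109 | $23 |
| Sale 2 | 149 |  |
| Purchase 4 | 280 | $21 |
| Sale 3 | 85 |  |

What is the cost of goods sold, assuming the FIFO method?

COGS = $8,006

Sale 1 (176) [FIFO — oldest first]: 57 @ $21 + 119 @ $18 = $3,339
Sale 2 (149) [FIFO — oldest first]: 143 @ $18 + 6 @ $23 = $2,712
Sale 3 (85) [FIFO — oldest first]: 85 @ $23 = $1,955
Total COGS = $3,339 + $2,712 + $1,955 = $8,006
Ending inventory: 18 @ $23 + 280 @ $21 = $6,294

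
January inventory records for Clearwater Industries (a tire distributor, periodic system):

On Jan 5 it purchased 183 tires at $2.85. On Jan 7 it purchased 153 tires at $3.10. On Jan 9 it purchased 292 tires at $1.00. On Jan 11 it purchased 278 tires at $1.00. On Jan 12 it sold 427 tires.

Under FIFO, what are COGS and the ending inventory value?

COGS = $1,086.85; ending inventory = $479.00

Jan 12, 427 sold [FIFO — oldest first]: 183 @ $2.85 + 153 @ $3.10 + 91 @ $1.00 = $1,086.85
Ending inventory: 201 @ $1.00 + 278 @ $1.00 = $479.00
Check: goods available $1,565.85 = COGS $1,086.85 + ending $479.00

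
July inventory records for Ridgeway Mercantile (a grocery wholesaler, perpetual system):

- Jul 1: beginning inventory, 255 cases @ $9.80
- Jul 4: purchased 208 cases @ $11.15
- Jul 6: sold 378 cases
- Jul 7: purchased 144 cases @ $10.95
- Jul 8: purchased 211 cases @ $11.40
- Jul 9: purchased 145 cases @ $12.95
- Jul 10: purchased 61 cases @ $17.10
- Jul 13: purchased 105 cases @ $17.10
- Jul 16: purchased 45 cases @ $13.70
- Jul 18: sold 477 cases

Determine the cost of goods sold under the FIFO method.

Jul 6, 378 sold [FIFO — oldest first]: 255 @ $9.80 + 123 @ $11.15 = $3,870.45
Jul 18, 477 sold [FIFO — oldest first]: 85 @ $11.15 + 144 @ $10.95 + 211 @ $11.40 + 37 @ $12.95 = $5,409.10
Total COGS = $3,870.45 + $5,409.10 = $9,279.55
Ending inventory: 108 @ $12.95 + 61 @ $17.10 + 105 @ $17.10 + 45 @ $13.70 = $4,853.70
Check: goods available $14,133.25 = COGS $9,279.55 + ending $4,853.70

COGS = $9,279.55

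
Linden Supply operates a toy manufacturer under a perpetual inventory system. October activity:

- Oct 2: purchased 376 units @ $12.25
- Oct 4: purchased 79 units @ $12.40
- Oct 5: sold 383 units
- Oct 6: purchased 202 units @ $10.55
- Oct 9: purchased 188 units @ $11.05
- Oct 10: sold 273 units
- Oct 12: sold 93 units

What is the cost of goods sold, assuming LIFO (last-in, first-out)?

COGS = $8,658.90

Oct 5, 383 sold [LIFO — newest first]: 79 @ $12.40 + 304 @ $12.25 = $4,703.60
Oct 10, 273 sold [LIFO — newest first]: 188 @ $11.05 + 85 @ $10.55 = $2,974.15
Oct 12, 93 sold [LIFO — newest first]: 93 @ $10.55 = $981.15
Total COGS = $4,703.60 + $2,974.15 + $981.15 = $8,658.90
Ending inventory: 72 @ $12.25 + 24 @ $10.55 = $1,135.20
Check: goods available $9,794.10 = COGS $8,658.90 + ending $1,135.20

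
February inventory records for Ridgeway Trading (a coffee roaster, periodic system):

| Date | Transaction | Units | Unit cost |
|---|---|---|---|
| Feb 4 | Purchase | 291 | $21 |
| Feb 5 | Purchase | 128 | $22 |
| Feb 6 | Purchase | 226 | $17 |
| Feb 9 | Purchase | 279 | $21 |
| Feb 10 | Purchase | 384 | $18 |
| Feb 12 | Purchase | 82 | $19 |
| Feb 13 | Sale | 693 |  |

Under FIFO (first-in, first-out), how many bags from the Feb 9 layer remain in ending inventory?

Feb 13, 693 sold [FIFO — oldest first]: 291 @ $21 + 128 @ $22 + 226 @ $17 + 48 @ $21 = $13,777
Ending inventory: 231 @ $21 + 384 @ $18 + 82 @ $19 = $13,321
Check: goods available $27,098 = COGS $13,777 + ending $13,321

231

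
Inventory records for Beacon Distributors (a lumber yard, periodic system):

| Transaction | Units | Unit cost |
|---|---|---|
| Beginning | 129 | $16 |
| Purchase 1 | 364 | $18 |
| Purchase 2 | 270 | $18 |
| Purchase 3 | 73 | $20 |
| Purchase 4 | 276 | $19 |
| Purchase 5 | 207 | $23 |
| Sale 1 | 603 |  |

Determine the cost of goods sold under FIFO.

COGS = $10,596

Sale 1 (603) [FIFO — oldest first]: 129 @ $16 + 364 @ $18 + 110 @ $18 = $10,596
Ending inventory: 160 @ $18 + 73 @ $20 + 276 @ $19 + 207 @ $23 = $14,345
Check: goods available $24,941 = COGS $10,596 + ending $14,345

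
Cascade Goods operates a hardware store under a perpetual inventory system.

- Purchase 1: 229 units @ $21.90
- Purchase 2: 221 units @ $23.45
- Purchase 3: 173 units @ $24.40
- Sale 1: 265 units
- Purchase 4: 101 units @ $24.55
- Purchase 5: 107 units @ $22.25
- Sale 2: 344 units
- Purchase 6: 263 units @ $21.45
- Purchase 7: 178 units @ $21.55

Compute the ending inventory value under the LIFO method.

Ending inventory = $14,339.05

Sale 1 (265) [LIFO — newest first]: 173 @ $24.40 + 92 @ $23.45 = $6,378.60
Sale 2 (344) [LIFO — newest first]: 107 @ $22.25 + 101 @ $24.55 + 129 @ $23.45 + 7 @ $21.90 = $8,038.65
Total COGS = $6,378.60 + $8,038.65 = $14,417.25
Ending inventory: 222 @ $21.90 + 263 @ $21.45 + 178 @ $21.55 = $14,339.05
Check: goods available $28,756.30 = COGS $14,417.25 + ending $14,339.05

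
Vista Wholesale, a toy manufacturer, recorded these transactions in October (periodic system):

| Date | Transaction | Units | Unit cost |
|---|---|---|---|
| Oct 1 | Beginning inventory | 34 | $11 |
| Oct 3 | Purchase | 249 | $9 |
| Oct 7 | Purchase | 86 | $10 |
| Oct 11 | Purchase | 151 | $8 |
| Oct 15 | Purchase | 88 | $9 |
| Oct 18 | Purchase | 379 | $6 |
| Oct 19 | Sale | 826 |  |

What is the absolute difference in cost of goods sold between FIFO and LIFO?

$551

FIFO COGS: 34 @ $11 + 249 @ $9 + 86 @ $10 + 151 @ $8 + 88 @ $9 + 218 @ $6 = $6,783
LIFO COGS: 379 @ $6 + 88 @ $9 + 151 @ $8 + 86 @ $10 + 122 @ $9 = $6,232
Difference = |$6,783 − $6,232| = $551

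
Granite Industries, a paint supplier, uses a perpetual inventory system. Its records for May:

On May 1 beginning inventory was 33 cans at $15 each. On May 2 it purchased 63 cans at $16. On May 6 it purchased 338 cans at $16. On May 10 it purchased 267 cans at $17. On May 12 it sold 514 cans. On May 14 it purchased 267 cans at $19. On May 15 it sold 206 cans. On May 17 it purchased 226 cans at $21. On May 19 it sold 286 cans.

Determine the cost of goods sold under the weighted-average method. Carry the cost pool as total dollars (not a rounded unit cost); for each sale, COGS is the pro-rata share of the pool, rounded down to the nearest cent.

After May 1: 33 on hand, pool $495.00 (≈ $15.0000 each)
After May 2: 96 on hand, pool $1,503.00 (≈ $15.6562 each)
After May 6: 434 on hand, pool $6,911.00 (≈ $15.9240 each)
After May 10: 701 on hand, pool $11,450.00 (≈ $16.3338 each)
May 12, sell 514: 514/701 × $11,450.00 → $8,395.57
After May 14: 454 on hand, pool $8,127.43 (≈ $17.9018 each)
May 15, sell 206: 206/454 × $8,127.43 → $3,687.77
After May 17: 474 on hand, pool $9,185.66 (≈ $19.3790 each)
May 19, sell 286: 286/474 × $9,185.66 → $5,542.40
Total COGS = $8,395.57 + $3,687.77 + $5,542.40 = $17,625.74
Ending inventory (cost pool remaining) = $3,643.26

COGS = $17,625.74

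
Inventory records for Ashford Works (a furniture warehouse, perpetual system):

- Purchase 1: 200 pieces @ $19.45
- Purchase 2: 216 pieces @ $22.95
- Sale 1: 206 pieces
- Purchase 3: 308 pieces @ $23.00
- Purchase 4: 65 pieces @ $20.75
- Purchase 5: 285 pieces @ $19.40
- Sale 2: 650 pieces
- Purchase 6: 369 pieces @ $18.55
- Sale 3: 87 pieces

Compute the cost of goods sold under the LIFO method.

Sale 1 (206) [LIFO — newest first]: 206 @ $22.95 = $4,727.70
Sale 2 (650) [LIFO — newest first]: 285 @ $19.40 + 65 @ $20.75 + 300 @ $23.00 = $13,777.75
Sale 3 (87) [LIFO — newest first]: 87 @ $18.55 = $1,613.85
Total COGS = $4,727.70 + $13,777.75 + $1,613.85 = $20,119.30
Ending inventory: 200 @ $19.45 + 10 @ $22.95 + 8 @ $23.00 + 282 @ $18.55 = $9,534.60
Check: goods available $29,653.90 = COGS $20,119.30 + ending $9,534.60

COGS = $20,119.30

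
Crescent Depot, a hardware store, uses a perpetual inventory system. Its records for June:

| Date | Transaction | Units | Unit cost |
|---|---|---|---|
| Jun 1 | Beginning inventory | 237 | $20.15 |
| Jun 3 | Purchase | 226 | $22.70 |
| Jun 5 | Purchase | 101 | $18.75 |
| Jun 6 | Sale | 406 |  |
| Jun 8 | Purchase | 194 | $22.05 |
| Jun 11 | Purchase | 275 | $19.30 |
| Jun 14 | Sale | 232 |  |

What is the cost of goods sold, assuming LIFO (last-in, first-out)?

COGS = $13,093.40

Jun 6, 406 sold [LIFO — newest first]: 101 @ $18.75 + 226 @ $22.70 + 79 @ $20.15 = $8,615.80
Jun 14, 232 sold [LIFO — newest first]: 232 @ $19.30 = $4,477.60
Total COGS = $8,615.80 + $4,477.60 = $13,093.40
Ending inventory: 158 @ $20.15 + 194 @ $22.05 + 43 @ $19.30 = $8,291.30
Check: goods available $21,384.70 = COGS $13,093.40 + ending $8,291.30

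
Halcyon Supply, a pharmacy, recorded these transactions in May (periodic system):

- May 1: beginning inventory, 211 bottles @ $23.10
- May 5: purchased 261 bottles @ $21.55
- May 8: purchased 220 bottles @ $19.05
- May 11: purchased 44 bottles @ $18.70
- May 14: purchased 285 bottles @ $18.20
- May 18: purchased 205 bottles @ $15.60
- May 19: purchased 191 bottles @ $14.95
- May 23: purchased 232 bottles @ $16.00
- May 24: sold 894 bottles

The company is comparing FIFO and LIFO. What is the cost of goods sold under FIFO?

COGS = $18,388.05

FIFO COGS: 211 @ $23.10 + 261 @ $21.55 + 220 @ $19.05 + 44 @ $18.70 + 158 @ $18.20 = $18,388.05
LIFO COGS: 232 @ $16.00 + 191 @ $14.95 + 205 @ $15.60 + 266 @ $18.20 = $14,606.65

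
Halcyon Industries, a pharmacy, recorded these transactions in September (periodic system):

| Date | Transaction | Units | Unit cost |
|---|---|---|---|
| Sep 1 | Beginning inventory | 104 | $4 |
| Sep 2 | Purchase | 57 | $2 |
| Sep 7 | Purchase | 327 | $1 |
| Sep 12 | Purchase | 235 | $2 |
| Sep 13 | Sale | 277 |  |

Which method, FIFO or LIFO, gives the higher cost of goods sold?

FIFO

FIFO COGS: 104 @ $4 + 57 @ $2 + 116 @ $1 = $646
LIFO COGS: 235 @ $2 + 42 @ $1 = $512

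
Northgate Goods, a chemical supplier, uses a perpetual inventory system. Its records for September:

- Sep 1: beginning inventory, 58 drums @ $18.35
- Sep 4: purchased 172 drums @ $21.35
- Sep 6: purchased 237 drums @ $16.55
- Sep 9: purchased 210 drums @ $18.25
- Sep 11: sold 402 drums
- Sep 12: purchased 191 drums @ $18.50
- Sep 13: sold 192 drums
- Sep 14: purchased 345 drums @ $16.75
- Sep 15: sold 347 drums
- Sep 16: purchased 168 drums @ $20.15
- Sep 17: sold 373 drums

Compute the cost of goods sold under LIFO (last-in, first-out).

COGS = $23,932.35

Sep 11, 402 sold [LIFO — newest first]: 210 @ $18.25 + 192 @ $16.55 = $7,010.10
Sep 13, 192 sold [LIFO — newest first]: 191 @ $18.50 + 1 @ $16.55 = $3,550.05
Sep 15, 347 sold [LIFO — newest first]: 345 @ $16.75 + 2 @ $16.55 = $5,811.85
Sep 17, 373 sold [LIFO — newest first]: 168 @ $20.15 + 42 @ $16.55 + 163 @ $21.35 = $7,560.35
Total COGS = $7,010.10 + $3,550.05 + $5,811.85 + $7,560.35 = $23,932.35
Ending inventory: 58 @ $18.35 + 9 @ $21.35 = $1,256.45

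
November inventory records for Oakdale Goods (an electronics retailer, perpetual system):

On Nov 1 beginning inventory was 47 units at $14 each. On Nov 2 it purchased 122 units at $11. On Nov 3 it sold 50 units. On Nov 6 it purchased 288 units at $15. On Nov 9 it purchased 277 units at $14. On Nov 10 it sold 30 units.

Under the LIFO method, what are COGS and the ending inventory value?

COGS = $970; ending inventory = $9,228

Nov 3, 50 sold [LIFO — newest first]: 50 @ $11 = $550
Nov 10, 30 sold [LIFO — newest first]: 30 @ $14 = $420
Total COGS = $550 + $420 = $970
Ending inventory: 47 @ $14 + 72 @ $11 + 288 @ $15 + 247 @ $14 = $9,228
Check: goods available $10,198 = COGS $970 + ending $9,228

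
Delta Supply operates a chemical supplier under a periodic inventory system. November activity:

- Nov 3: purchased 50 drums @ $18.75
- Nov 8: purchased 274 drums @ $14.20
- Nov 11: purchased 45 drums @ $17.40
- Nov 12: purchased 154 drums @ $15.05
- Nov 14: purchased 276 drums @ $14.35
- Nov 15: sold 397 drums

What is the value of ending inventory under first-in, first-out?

Ending inventory = $5,856.90

Nov 15, 397 sold [FIFO — oldest first]: 50 @ $18.75 + 274 @ $14.20 + 45 @ $17.40 + 28 @ $15.05 = $6,032.70
Ending inventory: 126 @ $15.05 + 276 @ $14.35 = $5,856.90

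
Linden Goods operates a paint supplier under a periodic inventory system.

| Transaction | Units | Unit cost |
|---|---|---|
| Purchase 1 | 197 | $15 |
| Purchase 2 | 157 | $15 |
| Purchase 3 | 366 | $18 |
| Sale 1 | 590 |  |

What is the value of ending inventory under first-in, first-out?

Sale 1 (590) [FIFO — oldest first]: 197 @ $15 + 157 @ $15 + 236 @ $18 = $9,558
Ending inventory: 130 @ $18 = $2,340

Ending inventory = $2,340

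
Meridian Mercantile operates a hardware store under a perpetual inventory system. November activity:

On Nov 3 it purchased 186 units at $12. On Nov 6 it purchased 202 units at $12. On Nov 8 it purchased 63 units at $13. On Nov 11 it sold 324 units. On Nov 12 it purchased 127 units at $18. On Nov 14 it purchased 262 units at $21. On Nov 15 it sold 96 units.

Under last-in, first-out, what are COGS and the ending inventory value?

Nov 11, 324 sold [LIFO — newest first]: 63 @ $13 + 202 @ $12 + 59 @ $12 = $3,951
Nov 15, 96 sold [LIFO — newest first]: 96 @ $21 = $2,016
Total COGS = $3,951 + $2,016 = $5,967
Ending inventory: 127 @ $12 + 127 @ $18 + 166 @ $21 = $7,296

COGS = $5,967; ending inventory = $7,296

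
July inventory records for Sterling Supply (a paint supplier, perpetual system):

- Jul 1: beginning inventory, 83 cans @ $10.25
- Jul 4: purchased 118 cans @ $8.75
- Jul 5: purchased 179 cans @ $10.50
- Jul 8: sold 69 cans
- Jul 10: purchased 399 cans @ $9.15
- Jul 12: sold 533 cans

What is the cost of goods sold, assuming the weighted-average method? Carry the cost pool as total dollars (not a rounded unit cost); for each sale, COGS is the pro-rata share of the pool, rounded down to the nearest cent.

After Jul 1: 83 on hand, pool $850.75 (≈ $10.2500 each)
After Jul 4: 201 on hand, pool $1,883.25 (≈ $9.3694 each)
After Jul 5: 380 on hand, pool $3,762.75 (≈ $9.9020 each)
Jul 8, sell 69: 69/380 × $3,762.75 → $683.23
After Jul 10: 710 on hand, pool $6,730.37 (≈ $9.4794 each)
Jul 12, sell 533: 533/710 × $6,730.37 → $5,052.51
Total COGS = $683.23 + $5,052.51 = $5,735.74
Ending inventory (cost pool remaining) = $1,677.86

COGS = $5,735.74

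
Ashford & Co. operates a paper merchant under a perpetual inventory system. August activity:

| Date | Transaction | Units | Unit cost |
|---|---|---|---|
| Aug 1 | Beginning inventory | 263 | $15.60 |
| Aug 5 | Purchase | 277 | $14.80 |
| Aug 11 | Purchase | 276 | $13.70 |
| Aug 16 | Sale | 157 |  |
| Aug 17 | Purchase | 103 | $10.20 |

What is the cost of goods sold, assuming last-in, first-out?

COGS = $2,150.90

Aug 16, 157 sold [LIFO — newest first]: 157 @ $13.70 = $2,150.90
Ending inventory: 263 @ $15.60 + 277 @ $14.80 + 119 @ $13.70 + 103 @ $10.20 = $10,883.30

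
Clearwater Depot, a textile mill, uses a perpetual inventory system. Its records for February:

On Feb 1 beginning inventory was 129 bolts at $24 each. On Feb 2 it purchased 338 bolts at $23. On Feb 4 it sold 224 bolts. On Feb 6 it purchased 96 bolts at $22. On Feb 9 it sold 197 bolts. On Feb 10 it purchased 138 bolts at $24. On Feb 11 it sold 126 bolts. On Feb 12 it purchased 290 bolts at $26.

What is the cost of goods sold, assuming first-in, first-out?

Feb 4, 224 sold [FIFO — oldest first]: 129 @ $24 + 95 @ $23 = $5,281
Feb 9, 197 sold [FIFO — oldest first]: 197 @ $23 = $4,531
Feb 11, 126 sold [FIFO — oldest first]: 46 @ $23 + 80 @ $22 = $2,818
Total COGS = $5,281 + $4,531 + $2,818 = $12,630
Ending inventory: 16 @ $22 + 138 @ $24 + 290 @ $26 = $11,204

COGS = $12,630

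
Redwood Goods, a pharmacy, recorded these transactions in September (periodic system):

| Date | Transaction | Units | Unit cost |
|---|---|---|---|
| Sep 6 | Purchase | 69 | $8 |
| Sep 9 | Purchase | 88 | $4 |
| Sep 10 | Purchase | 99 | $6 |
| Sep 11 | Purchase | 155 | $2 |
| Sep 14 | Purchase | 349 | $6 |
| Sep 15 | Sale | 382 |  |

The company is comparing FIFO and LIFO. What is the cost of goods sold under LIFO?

FIFO COGS: 69 @ $8 + 88 @ $4 + 99 @ $6 + 126 @ $2 = $1,750
LIFO COGS: 349 @ $6 + 33 @ $2 = $2,160

COGS = $2,160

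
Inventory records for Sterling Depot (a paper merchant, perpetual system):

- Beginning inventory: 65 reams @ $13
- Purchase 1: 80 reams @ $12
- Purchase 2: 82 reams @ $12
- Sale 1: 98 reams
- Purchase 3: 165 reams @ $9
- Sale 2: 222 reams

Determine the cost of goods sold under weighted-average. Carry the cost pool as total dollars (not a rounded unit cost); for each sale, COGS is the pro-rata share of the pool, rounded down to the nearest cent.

COGS = $3,522.17

After Beginning: 65 on hand, pool $845.00 (≈ $13.0000 each)
After Purchase 1: 145 on hand, pool $1,805.00 (≈ $12.4483 each)
After Purchase 2: 227 on hand, pool $2,789.00 (≈ $12.2863 each)
Sale 1, sell 98: 98/227 × $2,789.00 → $1,204.06
After Purchase 3: 294 on hand, pool $3,069.94 (≈ $10.4420 each)
Sale 2, sell 222: 222/294 × $3,069.94 → $2,318.11
Total COGS = $1,204.06 + $2,318.11 = $3,522.17
Ending inventory (cost pool remaining) = $751.83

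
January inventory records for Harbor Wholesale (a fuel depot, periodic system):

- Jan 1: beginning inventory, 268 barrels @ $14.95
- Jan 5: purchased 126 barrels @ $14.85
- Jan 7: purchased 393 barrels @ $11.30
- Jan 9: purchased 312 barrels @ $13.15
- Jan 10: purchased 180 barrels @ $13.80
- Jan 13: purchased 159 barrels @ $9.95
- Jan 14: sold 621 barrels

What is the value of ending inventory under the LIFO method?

Jan 14, 621 sold [LIFO — newest first]: 159 @ $9.95 + 180 @ $13.80 + 282 @ $13.15 = $7,774.35
Ending inventory: 268 @ $14.95 + 126 @ $14.85 + 393 @ $11.30 + 30 @ $13.15 = $10,713.10
Check: goods available $18,487.45 = COGS $7,774.35 + ending $10,713.10

Ending inventory = $10,713.10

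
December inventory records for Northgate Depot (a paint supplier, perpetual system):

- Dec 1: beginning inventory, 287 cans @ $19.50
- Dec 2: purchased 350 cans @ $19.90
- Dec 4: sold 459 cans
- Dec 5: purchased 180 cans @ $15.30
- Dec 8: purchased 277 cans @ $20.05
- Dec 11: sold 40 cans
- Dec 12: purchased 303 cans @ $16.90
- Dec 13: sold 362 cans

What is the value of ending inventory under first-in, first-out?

Ending inventory = $9,792.35

Dec 4, 459 sold [FIFO — oldest first]: 287 @ $19.50 + 172 @ $19.90 = $9,019.30
Dec 11, 40 sold [FIFO — oldest first]: 40 @ $19.90 = $796.00
Dec 13, 362 sold [FIFO — oldest first]: 138 @ $19.90 + 180 @ $15.30 + 44 @ $20.05 = $6,382.40
Total COGS = $9,019.30 + $796.00 + $6,382.40 = $16,197.70
Ending inventory: 233 @ $20.05 + 303 @ $16.90 = $9,792.35
Check: goods available $25,990.05 = COGS $16,197.70 + ending $9,792.35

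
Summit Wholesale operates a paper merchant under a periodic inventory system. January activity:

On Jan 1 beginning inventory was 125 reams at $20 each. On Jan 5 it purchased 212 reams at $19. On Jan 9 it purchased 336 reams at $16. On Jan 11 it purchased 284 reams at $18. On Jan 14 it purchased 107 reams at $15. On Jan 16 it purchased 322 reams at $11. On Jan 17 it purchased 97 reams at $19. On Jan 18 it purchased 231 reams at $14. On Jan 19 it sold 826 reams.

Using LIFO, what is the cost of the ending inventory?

Ending inventory = $15,774

Jan 19, 826 sold [LIFO — newest first]: 231 @ $14 + 97 @ $19 + 322 @ $11 + 107 @ $15 + 69 @ $18 = $11,466
Ending inventory: 125 @ $20 + 212 @ $19 + 336 @ $16 + 215 @ $18 = $15,774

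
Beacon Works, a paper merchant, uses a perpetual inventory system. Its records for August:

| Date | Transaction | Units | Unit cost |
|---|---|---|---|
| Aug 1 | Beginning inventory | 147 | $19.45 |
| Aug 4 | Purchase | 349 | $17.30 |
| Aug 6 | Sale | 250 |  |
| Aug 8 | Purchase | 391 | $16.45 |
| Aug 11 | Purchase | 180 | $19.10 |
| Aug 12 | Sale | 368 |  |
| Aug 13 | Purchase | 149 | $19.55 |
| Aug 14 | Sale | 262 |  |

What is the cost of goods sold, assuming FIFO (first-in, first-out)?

COGS = $15,213.65

Aug 6, 250 sold [FIFO — oldest first]: 147 @ $19.45 + 103 @ $17.30 = $4,641.05
Aug 12, 368 sold [FIFO — oldest first]: 246 @ $17.30 + 122 @ $16.45 = $6,262.70
Aug 14, 262 sold [FIFO — oldest first]: 262 @ $16.45 = $4,309.90
Total COGS = $4,641.05 + $6,262.70 + $4,309.90 = $15,213.65
Ending inventory: 7 @ $16.45 + 180 @ $19.10 + 149 @ $19.55 = $6,466.10
Check: goods available $21,679.75 = COGS $15,213.65 + ending $6,466.10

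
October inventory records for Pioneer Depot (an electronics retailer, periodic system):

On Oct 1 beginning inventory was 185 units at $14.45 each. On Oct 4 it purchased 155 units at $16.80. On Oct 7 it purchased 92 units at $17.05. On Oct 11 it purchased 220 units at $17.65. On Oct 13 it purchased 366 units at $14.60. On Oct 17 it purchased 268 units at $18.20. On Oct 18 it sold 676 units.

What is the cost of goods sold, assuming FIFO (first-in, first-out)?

Oct 18, 676 sold [FIFO — oldest first]: 185 @ $14.45 + 155 @ $16.80 + 92 @ $17.05 + 220 @ $17.65 + 24 @ $14.60 = $11,079.25
Ending inventory: 342 @ $14.60 + 268 @ $18.20 = $9,870.80

COGS = $11,079.25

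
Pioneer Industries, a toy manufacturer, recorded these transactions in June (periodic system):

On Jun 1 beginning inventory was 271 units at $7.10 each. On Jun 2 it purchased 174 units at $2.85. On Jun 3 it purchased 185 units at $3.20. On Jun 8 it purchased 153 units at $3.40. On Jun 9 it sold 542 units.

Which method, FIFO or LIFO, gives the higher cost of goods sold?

FIFO COGS: 271 @ $7.10 + 174 @ $2.85 + 97 @ $3.20 = $2,730.40
LIFO COGS: 153 @ $3.40 + 185 @ $3.20 + 174 @ $2.85 + 30 @ $7.10 = $1,821.10

FIFO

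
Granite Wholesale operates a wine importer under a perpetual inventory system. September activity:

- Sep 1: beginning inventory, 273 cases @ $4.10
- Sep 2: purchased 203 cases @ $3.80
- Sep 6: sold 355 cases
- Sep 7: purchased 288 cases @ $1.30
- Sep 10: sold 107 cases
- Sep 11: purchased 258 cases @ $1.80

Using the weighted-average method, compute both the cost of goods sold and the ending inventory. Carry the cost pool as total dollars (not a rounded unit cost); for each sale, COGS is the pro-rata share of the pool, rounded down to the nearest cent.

COGS = $1,633.76; ending inventory = $1,095.74

After Sep 1: 273 on hand, pool $1,119.30 (≈ $4.1000 each)
After Sep 2: 476 on hand, pool $1,890.70 (≈ $3.9721 each)
Sep 6, sell 355: 355/476 × $1,890.70 → $1,410.08
After Sep 7: 409 on hand, pool $855.02 (≈ $2.0905 each)
Sep 10, sell 107: 107/409 × $855.02 → $223.68
After Sep 11: 560 on hand, pool $1,095.74 (≈ $1.9567 each)
Total COGS = $1,410.08 + $223.68 = $1,633.76
Ending inventory (cost pool remaining) = $1,095.74
Check: goods available $2,729.50 = COGS $1,633.76 + ending $1,095.74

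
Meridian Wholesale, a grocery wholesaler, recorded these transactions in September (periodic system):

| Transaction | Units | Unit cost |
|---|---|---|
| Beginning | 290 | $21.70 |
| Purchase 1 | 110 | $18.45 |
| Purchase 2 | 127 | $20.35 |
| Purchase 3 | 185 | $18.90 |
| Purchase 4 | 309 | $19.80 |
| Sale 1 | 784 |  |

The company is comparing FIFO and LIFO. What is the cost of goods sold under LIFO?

COGS = $15,378.75

FIFO COGS: 290 @ $21.70 + 110 @ $18.45 + 127 @ $20.35 + 185 @ $18.90 + 72 @ $19.80 = $15,829.05
LIFO COGS: 309 @ $19.80 + 185 @ $18.90 + 127 @ $20.35 + 110 @ $18.45 + 53 @ $21.70 = $15,378.75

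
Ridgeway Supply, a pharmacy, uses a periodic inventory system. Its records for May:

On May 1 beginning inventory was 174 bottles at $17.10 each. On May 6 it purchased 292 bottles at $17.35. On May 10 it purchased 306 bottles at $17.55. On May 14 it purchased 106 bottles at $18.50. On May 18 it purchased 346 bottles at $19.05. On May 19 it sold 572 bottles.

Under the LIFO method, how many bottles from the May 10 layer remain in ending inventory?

186

May 19, 572 sold [LIFO — newest first]: 346 @ $19.05 + 106 @ $18.50 + 120 @ $17.55 = $10,658.30
Ending inventory: 174 @ $17.10 + 292 @ $17.35 + 186 @ $17.55 = $11,305.90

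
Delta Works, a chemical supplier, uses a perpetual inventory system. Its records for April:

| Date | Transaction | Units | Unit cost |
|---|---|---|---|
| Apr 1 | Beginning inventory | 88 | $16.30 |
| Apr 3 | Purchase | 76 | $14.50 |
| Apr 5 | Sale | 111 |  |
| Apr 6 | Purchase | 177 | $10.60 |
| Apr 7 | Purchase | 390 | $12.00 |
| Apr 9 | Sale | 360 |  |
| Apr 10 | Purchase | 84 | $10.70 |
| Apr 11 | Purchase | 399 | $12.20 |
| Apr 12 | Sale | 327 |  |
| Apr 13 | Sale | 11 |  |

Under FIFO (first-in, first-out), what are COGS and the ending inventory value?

COGS = $9,927.20; ending inventory = $4,932.00

Apr 5, 111 sold [FIFO — oldest first]: 88 @ $16.30 + 23 @ $14.50 = $1,767.90
Apr 9, 360 sold [FIFO — oldest first]: 53 @ $14.50 + 177 @ $10.60 + 130 @ $12.00 = $4,204.70
Apr 12, 327 sold [FIFO — oldest first]: 260 @ $12.00 + 67 @ $10.70 = $3,836.90
Apr 13, 11 sold [FIFO — oldest first]: 11 @ $10.70 = $117.70
Total COGS = $1,767.90 + $4,204.70 + $3,836.90 + $117.70 = $9,927.20
Ending inventory: 6 @ $10.70 + 399 @ $12.20 = $4,932.00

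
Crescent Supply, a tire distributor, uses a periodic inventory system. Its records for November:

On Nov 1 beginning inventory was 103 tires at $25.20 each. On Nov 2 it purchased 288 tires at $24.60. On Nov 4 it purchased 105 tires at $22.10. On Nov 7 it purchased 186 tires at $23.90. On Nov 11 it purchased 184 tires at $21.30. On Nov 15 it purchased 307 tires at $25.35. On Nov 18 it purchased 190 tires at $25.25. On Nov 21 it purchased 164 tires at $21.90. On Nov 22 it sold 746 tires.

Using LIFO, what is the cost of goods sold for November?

COGS = $17,982.05

Nov 22, 746 sold [LIFO — newest first]: 164 @ $21.90 + 190 @ $25.25 + 307 @ $25.35 + 85 @ $21.30 = $17,982.05
Ending inventory: 103 @ $25.20 + 288 @ $24.60 + 105 @ $22.10 + 186 @ $23.90 + 99 @ $21.30 = $18,555.00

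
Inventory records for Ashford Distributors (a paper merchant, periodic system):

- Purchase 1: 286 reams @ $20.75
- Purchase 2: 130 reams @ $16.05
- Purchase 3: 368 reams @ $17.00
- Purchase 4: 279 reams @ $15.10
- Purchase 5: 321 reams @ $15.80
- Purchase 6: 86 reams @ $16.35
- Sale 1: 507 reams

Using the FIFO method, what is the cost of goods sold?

Sale 1 (507) [FIFO — oldest first]: 286 @ $20.75 + 130 @ $16.05 + 91 @ $17.00 = $9,568.00
Ending inventory: 277 @ $17.00 + 279 @ $15.10 + 321 @ $15.80 + 86 @ $16.35 = $15,399.80

COGS = $9,568.00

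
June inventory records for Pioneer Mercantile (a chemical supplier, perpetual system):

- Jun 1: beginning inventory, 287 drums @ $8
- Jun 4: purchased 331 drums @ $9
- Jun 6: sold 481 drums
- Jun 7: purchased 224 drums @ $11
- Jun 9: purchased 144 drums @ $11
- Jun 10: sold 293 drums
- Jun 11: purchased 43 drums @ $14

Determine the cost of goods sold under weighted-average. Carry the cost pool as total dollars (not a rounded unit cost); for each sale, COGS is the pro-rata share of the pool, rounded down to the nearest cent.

After Jun 1: 287 on hand, pool $2,296.00 (≈ $8.0000 each)
After Jun 4: 618 on hand, pool $5,275.00 (≈ $8.5356 each)
Jun 6, sell 481: 481/618 × $5,275.00 → $4,105.62
After Jun 7: 361 on hand, pool $3,633.38 (≈ $10.0648 each)
After Jun 9: 505 on hand, pool $5,217.38 (≈ $10.3314 each)
Jun 10, sell 293: 293/505 × $5,217.38 → $3,027.11
After Jun 11: 255 on hand, pool $2,792.27 (≈ $10.9501 each)
Total COGS = $4,105.62 + $3,027.11 = $7,132.73
Ending inventory (cost pool remaining) = $2,792.27

COGS = $7,132.73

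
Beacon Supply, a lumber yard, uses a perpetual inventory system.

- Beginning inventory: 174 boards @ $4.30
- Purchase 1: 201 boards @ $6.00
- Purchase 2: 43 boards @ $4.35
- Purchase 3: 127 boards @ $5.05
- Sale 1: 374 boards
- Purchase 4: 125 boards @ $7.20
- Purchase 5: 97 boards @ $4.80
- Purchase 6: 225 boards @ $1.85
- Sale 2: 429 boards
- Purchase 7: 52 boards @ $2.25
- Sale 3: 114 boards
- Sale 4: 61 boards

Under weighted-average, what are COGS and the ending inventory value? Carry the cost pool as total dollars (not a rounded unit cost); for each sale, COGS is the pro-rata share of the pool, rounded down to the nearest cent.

COGS = $4,427.04; ending inventory = $254.41

After Beginning: 174 on hand, pool $748.20 (≈ $4.3000 each)
After Purchase 1: 375 on hand, pool $1,954.20 (≈ $5.2112 each)
After Purchase 2: 418 on hand, pool $2,141.25 (≈ $5.1226 each)
After Purchase 3: 545 on hand, pool $2,782.60 (≈ $5.1057 each)
Sale 1, sell 374: 374/545 × $2,782.60 → $1,909.52
After Purchase 4: 296 on hand, pool $1,773.08 (≈ $5.9901 each)
After Purchase 5: 393 on hand, pool $2,238.68 (≈ $5.6964 each)
After Purchase 6: 618 on hand, pool $2,654.93 (≈ $4.2960 each)
Sale 2, sell 429: 429/618 × $2,654.93 → $1,842.98
After Purchase 7: 241 on hand, pool $928.95 (≈ $3.8546 each)
Sale 3, sell 114: 114/241 × $928.95 → $439.42
Sale 4, sell 61: 61/127 × $489.53 → $235.12
Total COGS = $1,909.52 + $1,842.98 + $439.42 + $235.12 = $4,427.04
Ending inventory (cost pool remaining) = $254.41
Check: goods available $4,681.45 = COGS $4,427.04 + ending $254.41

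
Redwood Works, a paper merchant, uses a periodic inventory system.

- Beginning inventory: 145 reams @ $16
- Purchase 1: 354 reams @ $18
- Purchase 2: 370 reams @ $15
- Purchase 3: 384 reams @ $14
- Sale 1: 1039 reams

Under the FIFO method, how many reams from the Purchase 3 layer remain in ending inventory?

214

Sale 1 (1039) [FIFO — oldest first]: 145 @ $16 + 354 @ $18 + 370 @ $15 + 170 @ $14 = $16,622
Ending inventory: 214 @ $14 = $2,996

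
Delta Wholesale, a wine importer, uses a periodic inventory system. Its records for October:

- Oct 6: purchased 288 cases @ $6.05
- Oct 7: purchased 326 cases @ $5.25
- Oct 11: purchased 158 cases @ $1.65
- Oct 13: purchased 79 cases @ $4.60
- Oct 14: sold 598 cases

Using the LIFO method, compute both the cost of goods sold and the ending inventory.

Oct 14, 598 sold [LIFO — newest first]: 79 @ $4.60 + 158 @ $1.65 + 326 @ $5.25 + 35 @ $6.05 = $2,547.35
Ending inventory: 253 @ $6.05 = $1,530.65

COGS = $2,547.35; ending inventory = $1,530.65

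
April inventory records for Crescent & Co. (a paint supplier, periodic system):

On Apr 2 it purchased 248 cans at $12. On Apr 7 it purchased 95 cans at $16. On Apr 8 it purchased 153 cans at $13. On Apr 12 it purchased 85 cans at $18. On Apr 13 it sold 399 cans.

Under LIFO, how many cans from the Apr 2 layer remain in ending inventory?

182

Apr 13, 399 sold [LIFO — newest first]: 85 @ $18 + 153 @ $13 + 95 @ $16 + 66 @ $12 = $5,831
Ending inventory: 182 @ $12 = $2,184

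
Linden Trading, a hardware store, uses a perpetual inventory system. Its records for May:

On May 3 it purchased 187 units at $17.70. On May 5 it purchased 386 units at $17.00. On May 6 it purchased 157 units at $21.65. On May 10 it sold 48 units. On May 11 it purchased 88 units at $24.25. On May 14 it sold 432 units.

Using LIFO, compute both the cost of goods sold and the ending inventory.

COGS = $9,528.05; ending inventory = $5,876.90

May 10, 48 sold [LIFO — newest first]: 48 @ $21.65 = $1,039.20
May 14, 432 sold [LIFO — newest first]: 88 @ $24.25 + 109 @ $21.65 + 235 @ $17.00 = $8,488.85
Total COGS = $1,039.20 + $8,488.85 = $9,528.05
Ending inventory: 187 @ $17.70 + 151 @ $17.00 = $5,876.90
Check: goods available $15,404.95 = COGS $9,528.05 + ending $5,876.90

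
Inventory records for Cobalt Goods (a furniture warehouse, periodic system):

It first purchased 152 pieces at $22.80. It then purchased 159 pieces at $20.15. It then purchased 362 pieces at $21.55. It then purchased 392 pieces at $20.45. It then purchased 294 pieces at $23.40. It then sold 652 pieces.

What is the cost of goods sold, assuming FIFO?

Sale 1 (652) [FIFO — oldest first]: 152 @ $22.80 + 159 @ $20.15 + 341 @ $21.55 = $14,018.00
Ending inventory: 21 @ $21.55 + 392 @ $20.45 + 294 @ $23.40 = $15,348.55

COGS = $14,018.00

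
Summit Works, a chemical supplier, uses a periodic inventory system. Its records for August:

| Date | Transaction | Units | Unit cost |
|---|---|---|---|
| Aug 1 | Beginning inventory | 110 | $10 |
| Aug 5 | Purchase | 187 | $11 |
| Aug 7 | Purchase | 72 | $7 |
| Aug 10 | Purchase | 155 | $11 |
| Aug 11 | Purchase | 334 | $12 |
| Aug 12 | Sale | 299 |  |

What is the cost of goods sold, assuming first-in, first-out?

COGS = $3,171

Aug 12, 299 sold [FIFO — oldest first]: 110 @ $10 + 187 @ $11 + 2 @ $7 = $3,171
Ending inventory: 70 @ $7 + 155 @ $11 + 334 @ $12 = $6,203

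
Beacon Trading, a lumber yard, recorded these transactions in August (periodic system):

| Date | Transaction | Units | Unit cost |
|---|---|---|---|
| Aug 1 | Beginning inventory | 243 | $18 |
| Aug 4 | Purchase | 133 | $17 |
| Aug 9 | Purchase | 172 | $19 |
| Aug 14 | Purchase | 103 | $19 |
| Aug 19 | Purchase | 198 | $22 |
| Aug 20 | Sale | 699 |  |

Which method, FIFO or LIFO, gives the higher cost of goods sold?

LIFO

FIFO COGS: 243 @ $18 + 133 @ $17 + 172 @ $19 + 103 @ $19 + 48 @ $22 = $12,916
LIFO COGS: 198 @ $22 + 103 @ $19 + 172 @ $19 + 133 @ $17 + 93 @ $18 = $13,516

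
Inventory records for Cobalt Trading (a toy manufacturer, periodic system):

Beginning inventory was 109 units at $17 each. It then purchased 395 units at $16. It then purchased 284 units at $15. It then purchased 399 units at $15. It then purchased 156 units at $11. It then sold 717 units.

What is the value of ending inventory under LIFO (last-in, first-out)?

Sale 1 (717) [LIFO — newest first]: 156 @ $11 + 399 @ $15 + 162 @ $15 = $10,131
Ending inventory: 109 @ $17 + 395 @ $16 + 122 @ $15 = $10,003
Check: goods available $20,134 = COGS $10,131 + ending $10,003

Ending inventory = $10,003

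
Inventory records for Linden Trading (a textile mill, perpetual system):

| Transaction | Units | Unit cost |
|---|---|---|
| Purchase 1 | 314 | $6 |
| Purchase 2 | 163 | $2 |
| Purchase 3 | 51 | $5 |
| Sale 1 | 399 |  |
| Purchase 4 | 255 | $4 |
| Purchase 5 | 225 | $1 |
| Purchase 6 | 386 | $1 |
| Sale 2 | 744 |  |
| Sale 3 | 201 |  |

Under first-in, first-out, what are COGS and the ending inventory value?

COGS = $4,046; ending inventory = $50

Sale 1 (399) [FIFO — oldest first]: 314 @ $6 + 85 @ $2 = $2,054
Sale 2 (744) [FIFO — oldest first]: 78 @ $2 + 51 @ $5 + 255 @ $4 + 225 @ $1 + 135 @ $1 = $1,791
Sale 3 (201) [FIFO — oldest first]: 201 @ $1 = $201
Total COGS = $2,054 + $1,791 + $201 = $4,046
Ending inventory: 50 @ $1 = $50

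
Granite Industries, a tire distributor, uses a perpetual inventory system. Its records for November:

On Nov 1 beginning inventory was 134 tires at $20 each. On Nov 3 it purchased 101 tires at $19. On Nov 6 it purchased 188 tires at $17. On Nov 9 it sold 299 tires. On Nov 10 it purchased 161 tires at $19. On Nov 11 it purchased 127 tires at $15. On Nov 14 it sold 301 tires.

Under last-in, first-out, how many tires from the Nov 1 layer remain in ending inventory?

111

Nov 9, 299 sold [LIFO — newest first]: 188 @ $17 + 101 @ $19 + 10 @ $20 = $5,315
Nov 14, 301 sold [LIFO — newest first]: 127 @ $15 + 161 @ $19 + 13 @ $20 = $5,224
Total COGS = $5,315 + $5,224 = $10,539
Ending inventory: 111 @ $20 = $2,220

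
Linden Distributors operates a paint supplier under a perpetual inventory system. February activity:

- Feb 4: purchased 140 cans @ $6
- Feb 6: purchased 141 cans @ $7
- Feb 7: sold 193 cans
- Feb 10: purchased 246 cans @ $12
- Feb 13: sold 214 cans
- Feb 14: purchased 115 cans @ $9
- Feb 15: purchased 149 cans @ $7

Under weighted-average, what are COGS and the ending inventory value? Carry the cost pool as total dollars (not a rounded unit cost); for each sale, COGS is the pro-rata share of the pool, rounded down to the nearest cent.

COGS = $3,512.83; ending inventory = $3,344.17

After Feb 4: 140 on hand, pool $840.00 (≈ $6.0000 each)
After Feb 6: 281 on hand, pool $1,827.00 (≈ $6.5018 each)
Feb 7, sell 193: 193/281 × $1,827.00 → $1,254.84
After Feb 10: 334 on hand, pool $3,524.16 (≈ $10.5514 each)
Feb 13, sell 214: 214/334 × $3,524.16 → $2,257.99
After Feb 14: 235 on hand, pool $2,301.17 (≈ $9.7922 each)
After Feb 15: 384 on hand, pool $3,344.17 (≈ $8.7088 each)
Total COGS = $1,254.84 + $2,257.99 = $3,512.83
Ending inventory (cost pool remaining) = $3,344.17
Check: goods available $6,857.00 = COGS $3,512.83 + ending $3,344.17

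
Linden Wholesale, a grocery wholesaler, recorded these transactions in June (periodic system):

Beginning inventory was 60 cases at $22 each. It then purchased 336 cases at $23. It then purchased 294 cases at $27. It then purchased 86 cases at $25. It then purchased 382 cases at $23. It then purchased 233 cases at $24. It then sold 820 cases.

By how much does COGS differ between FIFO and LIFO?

FIFO COGS: 60 @ $22 + 336 @ $23 + 294 @ $27 + 86 @ $25 + 44 @ $23 = $20,148
LIFO COGS: 233 @ $24 + 382 @ $23 + 86 @ $25 + 119 @ $27 = $19,741
Difference = |$20,148 − $19,741| = $407

$407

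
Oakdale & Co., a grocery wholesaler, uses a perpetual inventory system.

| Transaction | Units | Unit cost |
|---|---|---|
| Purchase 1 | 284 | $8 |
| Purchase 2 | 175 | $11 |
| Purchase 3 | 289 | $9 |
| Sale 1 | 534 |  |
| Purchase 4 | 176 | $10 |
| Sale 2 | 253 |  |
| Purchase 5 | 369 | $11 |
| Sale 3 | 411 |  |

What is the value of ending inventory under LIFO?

Ending inventory = $760

Sale 1 (534) [LIFO — newest first]: 289 @ $9 + 175 @ $11 + 70 @ $8 = $5,086
Sale 2 (253) [LIFO — newest first]: 176 @ $10 + 77 @ $8 = $2,376
Sale 3 (411) [LIFO — newest first]: 369 @ $11 + 42 @ $8 = $4,395
Total COGS = $5,086 + $2,376 + $4,395 = $11,857
Ending inventory: 95 @ $8 = $760
Check: goods available $12,617 = COGS $11,857 + ending $760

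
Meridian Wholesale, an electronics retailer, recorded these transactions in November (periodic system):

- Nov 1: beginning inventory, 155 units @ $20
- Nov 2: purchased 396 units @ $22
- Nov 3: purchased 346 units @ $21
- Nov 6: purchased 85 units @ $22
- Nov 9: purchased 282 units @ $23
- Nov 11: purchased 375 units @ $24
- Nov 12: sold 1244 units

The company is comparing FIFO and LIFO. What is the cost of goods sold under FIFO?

COGS = $26,974

FIFO COGS: 155 @ $20 + 396 @ $22 + 346 @ $21 + 85 @ $22 + 262 @ $23 = $26,974
LIFO COGS: 375 @ $24 + 282 @ $23 + 85 @ $22 + 346 @ $21 + 156 @ $22 = $28,054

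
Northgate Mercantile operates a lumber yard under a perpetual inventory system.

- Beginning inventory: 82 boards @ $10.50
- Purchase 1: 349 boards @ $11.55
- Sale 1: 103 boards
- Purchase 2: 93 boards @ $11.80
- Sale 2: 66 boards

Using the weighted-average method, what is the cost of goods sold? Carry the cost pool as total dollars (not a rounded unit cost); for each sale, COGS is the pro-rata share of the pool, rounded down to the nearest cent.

COGS = $1,924.74

After Beginning: 82 on hand, pool $861.00 (≈ $10.5000 each)
After Purchase 1: 431 on hand, pool $4,891.95 (≈ $11.3502 each)
Sale 1, sell 103: 103/431 × $4,891.95 → $1,169.07
After Purchase 2: 421 on hand, pool $4,820.28 (≈ $11.4496 each)
Sale 2, sell 66: 66/421 × $4,820.28 → $755.67
Total COGS = $1,169.07 + $755.67 = $1,924.74
Ending inventory (cost pool remaining) = $4,064.61
Check: goods available $5,989.35 = COGS $1,924.74 + ending $4,064.61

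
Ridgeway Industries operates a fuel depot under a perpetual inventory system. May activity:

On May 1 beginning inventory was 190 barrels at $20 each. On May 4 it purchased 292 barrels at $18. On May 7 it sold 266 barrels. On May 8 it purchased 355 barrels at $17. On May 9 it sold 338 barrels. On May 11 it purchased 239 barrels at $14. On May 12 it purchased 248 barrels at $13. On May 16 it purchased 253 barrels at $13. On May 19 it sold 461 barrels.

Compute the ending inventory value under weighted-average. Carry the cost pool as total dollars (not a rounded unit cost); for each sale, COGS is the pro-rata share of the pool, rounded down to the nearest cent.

Ending inventory = $7,355.15

After May 1: 190 on hand, pool $3,800.00 (≈ $20.0000 each)
After May 4: 482 on hand, pool $9,056.00 (≈ $18.7884 each)
May 7, sell 266: 266/482 × $9,056.00 → $4,997.70
After May 8: 571 on hand, pool $10,093.30 (≈ $17.6765 each)
May 9, sell 338: 338/571 × $10,093.30 → $5,974.66
After May 11: 472 on hand, pool $7,464.64 (≈ $15.8149 each)
After May 12: 720 on hand, pool $10,688.64 (≈ $14.8453 each)
After May 16: 973 on hand, pool $13,977.64 (≈ $14.3655 each)
May 19, sell 461: 461/973 × $13,977.64 → $6,622.49
Total COGS = $4,997.70 + $5,974.66 + $6,622.49 = $17,594.85
Ending inventory (cost pool remaining) = $7,355.15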